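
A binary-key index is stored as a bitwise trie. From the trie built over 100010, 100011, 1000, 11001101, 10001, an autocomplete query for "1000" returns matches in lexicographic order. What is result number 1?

DFS of the "1000" subtree visits, in order: "1000", "10001", "100010", "100011"
Position 1: 1000

1000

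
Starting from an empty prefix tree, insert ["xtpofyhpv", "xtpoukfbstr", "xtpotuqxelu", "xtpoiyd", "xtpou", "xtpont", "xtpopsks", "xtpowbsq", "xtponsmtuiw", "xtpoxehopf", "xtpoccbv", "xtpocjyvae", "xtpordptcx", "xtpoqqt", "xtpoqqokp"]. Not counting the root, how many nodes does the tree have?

For each word, the new-node count is its length minus the longest prefix already in the trie:
  "xtpofyhpv" → 9 new (x, t, p, o, f, y, h, p, v)
  "xtpoukfbstr" → prefix "xtpo" already present; 7 new (u, k, f, b, s, t, r)
  "xtpotuqxelu" → prefix "xtpo" already present; 7 new (t, u, q, x, e, l, u)
  "xtpoiyd" → prefix "xtpo" already present; 3 new (i, y, d)
  "xtpou" → prefix "xtpou" already present; 0 new (none)
  "xtpont" → prefix "xtpo" already present; 2 new (n, t)
  "xtpopsks" → prefix "xtpo" already present; 4 new (p, s, k, s)
  "xtpowbsq" → prefix "xtpo" already present; 4 new (w, b, s, q)
  "xtponsmtuiw" → prefix "xtpon" already present; 6 new (s, m, t, u, i, w)
  "xtpoxehopf" → prefix "xtpo" already present; 6 new (x, e, h, o, p, f)
  "xtpoccbv" → prefix "xtpo" already present; 4 new (c, c, b, v)
  "xtpocjyvae" → prefix "xtpoc" already present; 5 new (j, y, v, a, e)
  "xtpordptcx" → prefix "xtpo" already present; 6 new (r, d, p, t, c, x)
  "xtpoqqt" → prefix "xtpo" already present; 3 new (q, q, t)
  "xtpoqqokp" → prefix "xtpoqq" already present; 3 new (o, k, p)
Total nodes = 9 + 7 + 7 + 3 + 0 + 2 + 4 + 4 + 6 + 6 + 4 + 5 + 6 + 3 + 3 = 69

69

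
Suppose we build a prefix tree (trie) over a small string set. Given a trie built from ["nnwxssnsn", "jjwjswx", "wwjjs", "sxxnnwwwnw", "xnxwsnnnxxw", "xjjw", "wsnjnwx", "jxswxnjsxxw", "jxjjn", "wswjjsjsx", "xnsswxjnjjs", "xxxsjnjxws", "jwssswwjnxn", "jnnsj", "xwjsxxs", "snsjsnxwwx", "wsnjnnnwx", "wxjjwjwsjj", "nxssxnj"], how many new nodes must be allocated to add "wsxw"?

2

The longest prefix of "wsxw" already in the trie is "ws" (length 2).
Each of the 2 remaining characters creates one node.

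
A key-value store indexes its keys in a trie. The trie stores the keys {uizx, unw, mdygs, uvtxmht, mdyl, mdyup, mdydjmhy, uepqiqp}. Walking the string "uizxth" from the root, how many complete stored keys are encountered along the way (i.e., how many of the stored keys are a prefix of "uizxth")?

1

Traverse "uizxth" character by character; count nodes along the way that are marked as word ends.
Prefixes of the query that are stored words: "uizx"
Count: 1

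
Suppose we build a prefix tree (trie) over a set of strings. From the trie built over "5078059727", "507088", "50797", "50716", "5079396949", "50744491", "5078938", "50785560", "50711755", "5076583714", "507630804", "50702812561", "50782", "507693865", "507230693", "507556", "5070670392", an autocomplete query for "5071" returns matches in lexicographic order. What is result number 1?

Words with prefix "5071", in lexicographic order: "50711755", "50716"
Position 1: 50711755

50711755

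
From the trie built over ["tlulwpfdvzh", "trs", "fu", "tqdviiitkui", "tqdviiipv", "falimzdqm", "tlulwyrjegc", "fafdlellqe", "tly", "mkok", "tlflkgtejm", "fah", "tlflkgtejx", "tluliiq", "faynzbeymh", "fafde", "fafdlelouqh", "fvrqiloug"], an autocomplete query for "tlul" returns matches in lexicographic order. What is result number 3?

tlulwyrjegc

Words with prefix "tlul", in lexicographic order: "tluliiq", "tlulwpfdvzh", "tlulwyrjegc"
The 3rd is tlulwyrjegc.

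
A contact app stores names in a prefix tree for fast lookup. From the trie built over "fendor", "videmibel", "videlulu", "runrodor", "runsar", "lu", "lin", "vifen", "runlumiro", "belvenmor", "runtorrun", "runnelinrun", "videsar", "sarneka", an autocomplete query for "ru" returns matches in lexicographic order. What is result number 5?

runtorrun

Words with prefix "ru", in lexicographic order: "runlumiro", "runnelinrun", "runrodor", "runsar", "runtorrun"
Position 5: runtorrun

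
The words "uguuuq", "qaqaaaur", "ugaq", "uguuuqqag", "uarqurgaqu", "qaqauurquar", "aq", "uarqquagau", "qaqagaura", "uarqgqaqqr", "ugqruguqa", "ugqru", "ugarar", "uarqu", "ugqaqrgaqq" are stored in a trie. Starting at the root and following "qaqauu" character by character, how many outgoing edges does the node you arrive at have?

Follow the path "qaqauu" to its node, then look at its outgoing edges.
Characters that immediately follow "qaqauu" among the stored strings: {r}.
That node has 1 child edge.

1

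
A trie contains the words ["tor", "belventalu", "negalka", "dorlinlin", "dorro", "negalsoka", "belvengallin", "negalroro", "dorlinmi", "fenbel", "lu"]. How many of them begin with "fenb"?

Filter for entries beginning with "fenb":
Words under "fenb": fenbel
Count: 1

1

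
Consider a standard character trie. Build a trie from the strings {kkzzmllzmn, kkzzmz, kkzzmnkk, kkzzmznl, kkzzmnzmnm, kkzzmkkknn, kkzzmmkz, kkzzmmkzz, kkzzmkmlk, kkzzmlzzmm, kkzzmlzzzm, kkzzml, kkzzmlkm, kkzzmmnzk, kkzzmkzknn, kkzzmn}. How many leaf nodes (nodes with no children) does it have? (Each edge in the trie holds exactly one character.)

12

A leaf is a node with no children — equivalently, the end of a word that is not a proper prefix of any other stored word.
Those words: "kkzzmkkknn", "kkzzmkmlk", "kkzzmkzknn", "kkzzmlkm", "kkzzmllzmn", "kkzzmlzzmm", "kkzzmlzzzm", "kkzzmmkzz", "kkzzmmnzk", "kkzzmnkk", "kkzzmnzmnm", "kkzzmznl"
Leaf count: 12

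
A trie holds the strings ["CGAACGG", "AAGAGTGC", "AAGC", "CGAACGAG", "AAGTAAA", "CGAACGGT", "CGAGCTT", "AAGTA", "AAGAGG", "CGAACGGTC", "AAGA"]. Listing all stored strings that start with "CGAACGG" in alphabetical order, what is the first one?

DFS of the "CGAACGG" subtree visits, in order: "CGAACGG", "CGAACGGT", "CGAACGGTC"
The 1st is CGAACGG.

CGAACGG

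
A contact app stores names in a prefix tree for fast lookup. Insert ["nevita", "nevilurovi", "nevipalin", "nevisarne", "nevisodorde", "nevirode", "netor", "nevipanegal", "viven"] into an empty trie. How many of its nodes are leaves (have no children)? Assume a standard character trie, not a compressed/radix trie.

A leaf is a node with no children — equivalently, the end of a word that is not a proper prefix of any other stored word.
Those words: "netor", "nevilurovi", "nevipalin", "nevipanegal", "nevirode", "nevisarne", "nevisodorde", "nevita", "viven"
Leaf count: 9

9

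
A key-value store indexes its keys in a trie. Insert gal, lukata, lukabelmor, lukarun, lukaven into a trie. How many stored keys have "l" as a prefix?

Walk to "l"; the words in its subtree are exactly those with that prefix.
Matches: "lukabelmor", "lukarun", "lukata", "lukaven"
Count: 4

4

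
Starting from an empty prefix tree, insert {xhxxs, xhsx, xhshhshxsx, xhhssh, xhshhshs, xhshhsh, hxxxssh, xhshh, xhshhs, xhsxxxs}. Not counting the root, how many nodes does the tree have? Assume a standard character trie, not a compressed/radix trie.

For each word, the new-node count is its length minus the longest prefix already in the trie:
  "xhxxs" → 5 new (x, h, x, x, s)
  "xhsx" → prefix "xh" already present; 2 new (s, x)
  "xhshhshxsx" → prefix "xhs" already present; 7 new (h, h, s, h, x, s, x)
  "xhhssh" → prefix "xh" already present; 4 new (h, s, s, h)
  "xhshhshs" → prefix "xhshhsh" already present; 1 new (s)
  "xhshhsh" → prefix "xhshhsh" already present; 0 new (none)
  "hxxxssh" → 7 new (h, x, x, x, s, s, h)
  "xhshh" → prefix "xhshh" already present; 0 new (none)
  "xhshhs" → prefix "xhshhs" already present; 0 new (none)
  "xhsxxxs" → prefix "xhsx" already present; 3 new (x, x, s)
Total nodes = 5 + 2 + 7 + 4 + 1 + 0 + 7 + 0 + 0 + 3 = 29

29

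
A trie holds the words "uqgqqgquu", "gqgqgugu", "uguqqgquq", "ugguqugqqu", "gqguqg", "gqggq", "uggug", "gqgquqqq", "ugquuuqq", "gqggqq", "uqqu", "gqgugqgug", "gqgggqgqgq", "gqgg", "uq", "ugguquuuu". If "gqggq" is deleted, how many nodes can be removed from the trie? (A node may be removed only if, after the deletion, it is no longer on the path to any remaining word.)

0

Walk "gqggq" from the leaf back toward the root, removing each node that no remaining word uses.
Every node on "gqggq" is still needed (e.g. by "gqggqq"), so nothing is freed.
Nodes removed: 0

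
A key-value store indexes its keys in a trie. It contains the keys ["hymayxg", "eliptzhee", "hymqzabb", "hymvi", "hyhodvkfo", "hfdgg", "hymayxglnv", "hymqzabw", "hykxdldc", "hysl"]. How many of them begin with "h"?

9

Filter for entries beginning with "h":
Words under "h": hfdgg, hyhodvkfo, hykxdldc, hymayxg, hymayxglnv, hymqzabb, hymqzabw, hymvi, hysl
Count: 9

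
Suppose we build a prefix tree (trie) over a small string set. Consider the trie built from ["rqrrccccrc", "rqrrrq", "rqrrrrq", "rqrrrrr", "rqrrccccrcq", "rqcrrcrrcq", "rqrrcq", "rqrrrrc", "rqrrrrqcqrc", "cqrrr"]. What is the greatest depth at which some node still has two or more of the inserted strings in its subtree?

10

Look for the deepest trie node that still has at least two words in its subtree.
"rqrrccccrc" and "rqrrccccrcq" agree on "rqrrccccrc" (10 characters) before diverging; nothing deeper is shared.
Longest shared-prefix length: 10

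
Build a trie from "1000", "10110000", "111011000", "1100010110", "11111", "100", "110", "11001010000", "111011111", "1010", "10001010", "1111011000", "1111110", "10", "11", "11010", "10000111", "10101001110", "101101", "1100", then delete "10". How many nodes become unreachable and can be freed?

0

Walk "10" from the leaf back toward the root, removing each node that no remaining word uses.
Every node on "10" is still needed (e.g. by "1000"), so nothing is freed.
Nodes removed: 0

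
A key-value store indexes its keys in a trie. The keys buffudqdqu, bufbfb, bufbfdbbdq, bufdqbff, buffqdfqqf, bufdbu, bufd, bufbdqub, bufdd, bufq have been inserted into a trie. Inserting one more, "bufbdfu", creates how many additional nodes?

"bufbd" is already a path in the trie; the remaining "fu" must be added.
So 7 − 5 = 2 new nodes.

2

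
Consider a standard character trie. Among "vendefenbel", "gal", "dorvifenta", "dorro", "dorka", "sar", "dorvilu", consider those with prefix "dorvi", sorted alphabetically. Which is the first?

dorvifenta

Filter for "dorvi…" and sort: "dorvifenta", "dorvilu"
The 1st is dorvifenta.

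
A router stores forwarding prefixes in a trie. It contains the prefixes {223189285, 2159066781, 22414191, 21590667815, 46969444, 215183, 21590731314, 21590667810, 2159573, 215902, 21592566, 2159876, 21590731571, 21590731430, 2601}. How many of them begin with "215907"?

3

Walk to "215907"; the words in its subtree are exactly those with that prefix.
Words under "215907": 21590731314, 21590731430, 21590731571
Count: 3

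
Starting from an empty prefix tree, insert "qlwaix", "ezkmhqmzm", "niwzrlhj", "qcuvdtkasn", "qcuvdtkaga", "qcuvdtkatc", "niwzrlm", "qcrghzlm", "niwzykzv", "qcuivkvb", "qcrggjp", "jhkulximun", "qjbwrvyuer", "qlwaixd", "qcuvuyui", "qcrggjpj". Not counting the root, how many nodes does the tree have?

80

Trace insertions, counting only characters that open a new branch:
  "qlwaix" → 6 new (q, l, w, a, i, x)
  "ezkmhqmzm" → 9 new (e, z, k, m, h, q, m, z, m)
  "niwzrlhj" → 8 new (n, i, w, z, r, l, h, j)
  "qcuvdtkasn" → prefix "q" already present; 9 new (c, u, v, d, t, k, a, s, n)
  "qcuvdtkaga" → prefix "qcuvdtka" already present; 2 new (g, a)
  "qcuvdtkatc" → prefix "qcuvdtka" already present; 2 new (t, c)
  "niwzrlm" → prefix "niwzrl" already present; 1 new (m)
  "qcrghzlm" → prefix "qc" already present; 6 new (r, g, h, z, l, m)
  "niwzykzv" → prefix "niwz" already present; 4 new (y, k, z, v)
  "qcuivkvb" → prefix "qcu" already present; 5 new (i, v, k, v, b)
  "qcrggjp" → prefix "qcrg" already present; 3 new (g, j, p)
  "jhkulximun" → 10 new (j, h, k, u, l, x, i, m, u, n)
  "qjbwrvyuer" → prefix "q" already present; 9 new (j, b, w, r, v, y, u, e, r)
  "qlwaixd" → prefix "qlwaix" already present; 1 new (d)
  "qcuvuyui" → prefix "qcuv" already present; 4 new (u, y, u, i)
  "qcrggjpj" → prefix "qcrggjp" already present; 1 new (j)
Total nodes = 6 + 9 + 8 + 9 + 2 + 2 + 1 + 6 + 4 + 5 + 3 + 10 + 9 + 1 + 4 + 1 = 80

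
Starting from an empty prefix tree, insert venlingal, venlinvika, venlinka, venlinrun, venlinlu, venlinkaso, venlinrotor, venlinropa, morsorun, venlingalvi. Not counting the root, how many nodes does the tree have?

38

Trie structure (* marks end of a word):
(root)
├─ m
│  └─ o
│     └─ r
│        └─ s
│           └─ o
│              └─ r
│                 └─ u
│                    └─ n *
└─ v
   └─ e
      └─ n
         └─ l
            └─ i
               └─ n
                  ├─ g
                  │  └─ a
                  │     └─ l *
                  │        └─ v
                  │           └─ i *
                  ├─ k
                  │  └─ a *
                  │     └─ s
                  │        └─ o *
                  ├─ l
                  │  └─ u *
                  ├─ r
                  │  ├─ o
                  │  │  ├─ p
                  │  │  │  └─ a *
                  │  │  └─ t
                  │  │     └─ o
                  │  │        └─ r *
                  │  └─ u
                  │     └─ n *
                  └─ v
                     └─ i
                        └─ k
                           └─ a *
Counting every labelled node above: 38.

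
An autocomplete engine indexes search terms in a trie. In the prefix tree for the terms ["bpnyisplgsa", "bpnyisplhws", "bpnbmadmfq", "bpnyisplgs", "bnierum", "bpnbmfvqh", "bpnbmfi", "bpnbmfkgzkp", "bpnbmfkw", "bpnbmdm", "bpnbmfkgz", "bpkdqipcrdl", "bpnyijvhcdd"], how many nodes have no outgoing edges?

11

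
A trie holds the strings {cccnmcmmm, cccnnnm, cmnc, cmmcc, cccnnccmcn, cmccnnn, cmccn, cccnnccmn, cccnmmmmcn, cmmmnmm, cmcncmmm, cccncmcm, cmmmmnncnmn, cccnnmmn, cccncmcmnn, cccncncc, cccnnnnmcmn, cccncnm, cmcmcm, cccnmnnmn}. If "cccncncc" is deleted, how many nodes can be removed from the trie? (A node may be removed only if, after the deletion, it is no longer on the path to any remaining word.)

2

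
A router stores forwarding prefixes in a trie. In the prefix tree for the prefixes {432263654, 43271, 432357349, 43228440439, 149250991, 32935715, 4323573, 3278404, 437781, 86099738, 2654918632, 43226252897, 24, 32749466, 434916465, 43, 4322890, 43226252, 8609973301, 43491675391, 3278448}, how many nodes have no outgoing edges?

18

Leaves are exactly the stored words that no other stored word extends.
Those words: "149250991", "24", "2654918632", "32749466", "3278404", "3278448", "32935715", "43226252897", "432263654", "43228440439", "4322890", "432357349", "43271", "434916465", "43491675391", "437781", "8609973301", "86099738"
Leaf count: 18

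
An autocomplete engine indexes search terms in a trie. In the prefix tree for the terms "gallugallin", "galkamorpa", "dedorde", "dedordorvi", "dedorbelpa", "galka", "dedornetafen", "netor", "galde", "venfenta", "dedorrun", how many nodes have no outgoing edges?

Leaves are exactly the stored words that no other stored word extends.
Those words: "dedorbelpa", "dedorde", "dedordorvi", "dedornetafen", "dedorrun", "galde", "galkamorpa", "gallugallin", "netor", "venfenta"
Leaf count: 10

10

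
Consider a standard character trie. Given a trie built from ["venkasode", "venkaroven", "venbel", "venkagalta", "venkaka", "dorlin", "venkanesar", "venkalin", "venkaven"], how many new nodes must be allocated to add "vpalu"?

4

"v" is already a path in the trie; the remaining "palu" must be added.
So 5 − 1 = 4 new nodes.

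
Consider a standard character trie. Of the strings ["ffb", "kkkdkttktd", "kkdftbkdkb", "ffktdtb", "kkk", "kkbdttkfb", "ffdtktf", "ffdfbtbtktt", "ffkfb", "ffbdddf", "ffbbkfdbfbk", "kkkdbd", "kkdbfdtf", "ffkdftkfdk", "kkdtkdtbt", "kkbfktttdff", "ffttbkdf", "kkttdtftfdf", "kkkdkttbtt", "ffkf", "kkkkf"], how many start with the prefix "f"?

10

Walk to "f"; the words in its subtree are exactly those with that prefix.
Words under "f": ffb, ffbbkfdbfbk, ffbdddf, ffdfbtbtktt, ffdtktf, ffkdftkfdk, ffkf, ffkfb, ffktdtb, ffttbkdf
Count: 10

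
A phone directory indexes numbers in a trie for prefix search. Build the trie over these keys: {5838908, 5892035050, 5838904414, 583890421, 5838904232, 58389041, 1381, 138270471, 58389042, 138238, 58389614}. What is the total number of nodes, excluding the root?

39

Trace insertions, counting only characters that open a new branch:
  "5838908" → 7 new (5, 8, 3, 8, 9, 0, 8)
  "5892035050" → prefix "58" already present; 8 new (9, 2, 0, 3, 5, 0, 5, 0)
  "5838904414" → prefix "583890" already present; 4 new (4, 4, 1, 4)
  "583890421" → prefix "5838904" already present; 2 new (2, 1)
  "5838904232" → prefix "58389042" already present; 2 new (3, 2)
  "58389041" → prefix "5838904" already present; 1 new (1)
  "1381" → 4 new (1, 3, 8, 1)
  "138270471" → prefix "138" already present; 6 new (2, 7, 0, 4, 7, 1)
  "58389042" → prefix "58389042" already present; 0 new (none)
  "138238" → prefix "1382" already present; 2 new (3, 8)
  "58389614" → prefix "58389" already present; 3 new (6, 1, 4)
Total nodes = 7 + 8 + 4 + 2 + 2 + 1 + 4 + 6 + 0 + 2 + 3 = 39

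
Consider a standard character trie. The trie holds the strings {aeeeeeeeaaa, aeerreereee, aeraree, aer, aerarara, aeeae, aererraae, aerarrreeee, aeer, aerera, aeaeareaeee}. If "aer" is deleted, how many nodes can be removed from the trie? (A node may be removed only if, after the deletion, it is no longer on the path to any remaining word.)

0

After clearing the end-marker at "aer", prune upward until reaching a node still needed by another word.
Every node on "aer" is still needed (e.g. by "aeraree"), so nothing is freed.
Nodes removed: 0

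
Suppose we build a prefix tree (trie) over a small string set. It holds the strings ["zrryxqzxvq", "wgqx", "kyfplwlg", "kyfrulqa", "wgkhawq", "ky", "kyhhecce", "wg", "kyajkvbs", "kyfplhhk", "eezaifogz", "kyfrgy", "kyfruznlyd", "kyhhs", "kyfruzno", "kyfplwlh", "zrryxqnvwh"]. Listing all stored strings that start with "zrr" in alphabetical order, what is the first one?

zrryxqnvwh

Words with prefix "zrr", in lexicographic order: "zrryxqnvwh", "zrryxqzxvq"
Position 1: zrryxqnvwh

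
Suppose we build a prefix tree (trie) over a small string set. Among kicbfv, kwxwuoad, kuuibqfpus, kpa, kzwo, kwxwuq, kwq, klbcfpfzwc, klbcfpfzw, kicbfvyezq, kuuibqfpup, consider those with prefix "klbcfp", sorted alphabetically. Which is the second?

Filter for "klbcfp…" and sort: "klbcfpfzw", "klbcfpfzwc"
Position 2: klbcfpfzwc

klbcfpfzwc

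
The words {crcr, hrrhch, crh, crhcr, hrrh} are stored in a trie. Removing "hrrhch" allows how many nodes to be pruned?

2

Walk "hrrhch" from the leaf back toward the root, removing each node that no remaining word uses.
The suffix "ch" (2 nodes) is used only by "hrrhch"; "hrrh" is itself a stored word, so pruning stops there.
Nodes removed: 2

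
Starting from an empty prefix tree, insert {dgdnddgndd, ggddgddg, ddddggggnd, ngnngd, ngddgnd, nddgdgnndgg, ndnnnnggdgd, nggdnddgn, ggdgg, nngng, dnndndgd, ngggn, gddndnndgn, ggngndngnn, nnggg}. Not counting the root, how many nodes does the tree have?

Insert word by word; a character creates a node only if that edge doesn't already exist:
  "dgdnddgndd" → 10 new (d, g, d, n, d, d, g, n, d, d)
  "ggddgddg" → 8 new (g, g, d, d, g, d, d, g)
  "ddddggggnd" → prefix "d" already present; 9 new (d, d, d, g, g, g, g, n, d)
  "ngnngd" → 6 new (n, g, n, n, g, d)
  "ngddgnd" → prefix "ng" already present; 5 new (d, d, g, n, d)
  "nddgdgnndgg" → prefix "n" already present; 10 new (d, d, g, d, g, n, n, d, g, g)
  "ndnnnnggdgd" → prefix "nd" already present; 9 new (n, n, n, n, g, g, d, g, d)
  "nggdnddgn" → prefix "ng" already present; 7 new (g, d, n, d, d, g, n)
  "ggdgg" → prefix "ggd" already present; 2 new (g, g)
  "nngng" → prefix "n" already present; 4 new (n, g, n, g)
  "dnndndgd" → prefix "d" already present; 7 new (n, n, d, n, d, g, d)
  "ngggn" → prefix "ngg" already present; 2 new (g, n)
  "gddndnndgn" → prefix "g" already present; 9 new (d, d, n, d, n, n, d, g, n)
  "ggngndngnn" → prefix "gg" already present; 8 new (n, g, n, d, n, g, n, n)
  "nnggg" → prefix "nng" already present; 2 new (g, g)
Total nodes = 10 + 8 + 9 + 6 + 5 + 10 + 9 + 7 + 2 + 4 + 7 + 2 + 9 + 8 + 2 = 98

98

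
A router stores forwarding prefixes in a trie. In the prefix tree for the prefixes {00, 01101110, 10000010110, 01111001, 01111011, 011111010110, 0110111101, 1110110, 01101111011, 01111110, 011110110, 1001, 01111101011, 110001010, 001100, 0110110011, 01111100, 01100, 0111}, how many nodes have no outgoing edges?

A leaf is a node with no children — equivalently, the end of a word that is not a proper prefix of any other stored word.
Those words: "001100", "01100", "0110110011", "01101110", "01101111011", "01111001", "011110110", "01111100", "011111010110", "01111110", "10000010110", "1001", "110001010", "1110110"
Leaf count: 14

14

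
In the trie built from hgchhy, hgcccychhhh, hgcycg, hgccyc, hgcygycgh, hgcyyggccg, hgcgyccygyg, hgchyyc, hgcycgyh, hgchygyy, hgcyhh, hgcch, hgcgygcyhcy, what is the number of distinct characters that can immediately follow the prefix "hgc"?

Follow the path "hgc" to its node, then look at its outgoing edges.
Characters that immediately follow "hgc" among the stored strings: {c, g, h, y}.
That node has 4 child edges.

4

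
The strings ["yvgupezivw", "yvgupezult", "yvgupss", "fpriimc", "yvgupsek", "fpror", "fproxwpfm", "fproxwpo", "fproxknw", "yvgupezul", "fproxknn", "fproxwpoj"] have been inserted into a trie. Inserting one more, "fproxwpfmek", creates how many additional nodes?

Walking "fproxwpfmek" from the root, the first 9 characters ("fproxwpfm") follow existing edges; "e" is the first miss.
New nodes needed: |"fproxwpfmek"| − 9 = 11 − 9 = 2.

2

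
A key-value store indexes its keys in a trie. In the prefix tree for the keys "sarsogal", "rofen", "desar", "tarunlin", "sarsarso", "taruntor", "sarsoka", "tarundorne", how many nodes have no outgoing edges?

A leaf is a node with no children — equivalently, the end of a word that is not a proper prefix of any other stored word.
Those words: "desar", "rofen", "sarsarso", "sarsogal", "sarsoka", "tarundorne", "tarunlin", "taruntor"
Leaf count: 8

8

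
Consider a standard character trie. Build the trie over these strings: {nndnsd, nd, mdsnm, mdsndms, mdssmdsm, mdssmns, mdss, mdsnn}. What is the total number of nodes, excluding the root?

Trie structure (* marks end of a word):
(root)
├─ m
│  └─ d
│     └─ s
│        ├─ n
│        │  ├─ d
│        │  │  └─ m
│        │  │     └─ s *
│        │  ├─ m *
│        │  └─ n *
│        └─ s *
│           └─ m
│              ├─ d
│              │  └─ s
│              │     └─ m *
│              └─ n
│                 └─ s *
└─ n
   ├─ d *
   └─ n
      └─ d
         └─ n
            └─ s
               └─ d *
Counting every labelled node above: 23.

23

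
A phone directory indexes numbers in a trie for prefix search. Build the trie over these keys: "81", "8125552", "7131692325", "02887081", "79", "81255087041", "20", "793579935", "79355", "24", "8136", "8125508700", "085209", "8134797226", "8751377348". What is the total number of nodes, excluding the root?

For each word, the new-node count is its length minus the longest prefix already in the trie:
  "81" → 2 new (8, 1)
  "8125552" → prefix "81" already present; 5 new (2, 5, 5, 5, 2)
  "7131692325" → 10 new (7, 1, 3, 1, 6, 9, 2, 3, 2, 5)
  "02887081" → 8 new (0, 2, 8, 8, 7, 0, 8, 1)
  "79" → prefix "7" already present; 1 new (9)
  "81255087041" → prefix "81255" already present; 6 new (0, 8, 7, 0, 4, 1)
  "20" → 2 new (2, 0)
  "793579935" → prefix "79" already present; 7 new (3, 5, 7, 9, 9, 3, 5)
  "79355" → prefix "7935" already present; 1 new (5)
  "24" → prefix "2" already present; 1 new (4)
  "8136" → prefix "81" already present; 2 new (3, 6)
  "8125508700" → prefix "812550870" already present; 1 new (0)
  "085209" → prefix "0" already present; 5 new (8, 5, 2, 0, 9)
  "8134797226" → prefix "813" already present; 7 new (4, 7, 9, 7, 2, 2, 6)
  "8751377348" → prefix "8" already present; 9 new (7, 5, 1, 3, 7, 7, 3, 4, 8)
Total nodes = 2 + 5 + 10 + 8 + 1 + 6 + 2 + 7 + 1 + 1 + 2 + 1 + 5 + 7 + 9 = 67

67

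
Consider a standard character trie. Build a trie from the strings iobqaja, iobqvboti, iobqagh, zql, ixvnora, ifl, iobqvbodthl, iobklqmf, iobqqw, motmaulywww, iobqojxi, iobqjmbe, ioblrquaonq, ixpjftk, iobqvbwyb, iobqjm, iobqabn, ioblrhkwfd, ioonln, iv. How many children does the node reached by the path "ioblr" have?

Walk "ioblr" from the root, arriving at one node.
Characters that immediately follow "ioblr" among the stored strings: {h, q}.
That node has 2 child edges.

2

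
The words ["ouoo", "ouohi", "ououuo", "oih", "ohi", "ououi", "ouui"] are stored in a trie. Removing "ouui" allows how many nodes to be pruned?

After clearing the end-marker at "ouui", prune upward until reaching a node still needed by another word.
The suffix "ui" (2 nodes) is used only by "ouui"; the node for "ou" still has the child "o", so pruning stops there.
Nodes removed: 2

2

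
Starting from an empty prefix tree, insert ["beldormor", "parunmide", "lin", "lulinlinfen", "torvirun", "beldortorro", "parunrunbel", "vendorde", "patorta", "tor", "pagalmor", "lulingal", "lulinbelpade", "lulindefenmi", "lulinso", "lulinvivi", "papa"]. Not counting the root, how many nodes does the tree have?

Trace insertions, counting only characters that open a new branch:
  "beldormor" → 9 new (b, e, l, d, o, r, m, o, r)
  "parunmide" → 9 new (p, a, r, u, n, m, i, d, e)
  "lin" → 3 new (l, i, n)
  "lulinlinfen" → prefix "l" already present; 10 new (u, l, i, n, l, i, n, f, e, n)
  "torvirun" → 8 new (t, o, r, v, i, r, u, n)
  "beldortorro" → prefix "beldor" already present; 5 new (t, o, r, r, o)
  "parunrunbel" → prefix "parun" already present; 6 new (r, u, n, b, e, l)
  "vendorde" → 8 new (v, e, n, d, o, r, d, e)
  "patorta" → prefix "pa" already present; 5 new (t, o, r, t, a)
  "tor" → prefix "tor" already present; 0 new (none)
  "pagalmor" → prefix "pa" already present; 6 new (g, a, l, m, o, r)
  "lulingal" → prefix "lulin" already present; 3 new (g, a, l)
  "lulinbelpade" → prefix "lulin" already present; 7 new (b, e, l, p, a, d, e)
  "lulindefenmi" → prefix "lulin" already present; 7 new (d, e, f, e, n, m, i)
  "lulinso" → prefix "lulin" already present; 2 new (s, o)
  "lulinvivi" → prefix "lulin" already present; 4 new (v, i, v, i)
  "papa" → prefix "pa" already present; 2 new (p, a)
Total nodes = 9 + 9 + 3 + 10 + 8 + 5 + 6 + 8 + 5 + 0 + 6 + 3 + 7 + 7 + 2 + 4 + 2 = 94

94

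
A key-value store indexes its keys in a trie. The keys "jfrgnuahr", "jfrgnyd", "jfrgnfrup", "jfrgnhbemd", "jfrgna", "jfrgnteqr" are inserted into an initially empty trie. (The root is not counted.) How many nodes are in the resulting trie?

Trie structure (* marks end of a word):
(root)
└─ j
   └─ f
      └─ r
         └─ g
            └─ n
               ├─ a *
               ├─ f
               │  └─ r
               │     └─ u
               │        └─ p *
               ├─ h
               │  └─ b
               │     └─ e
               │        └─ m
               │           └─ d *
               ├─ t
               │  └─ e
               │     └─ q
               │        └─ r *
               ├─ u
               │  └─ a
               │     └─ h
               │        └─ r *
               └─ y
                  └─ d *
Counting every labelled node above: 25.

25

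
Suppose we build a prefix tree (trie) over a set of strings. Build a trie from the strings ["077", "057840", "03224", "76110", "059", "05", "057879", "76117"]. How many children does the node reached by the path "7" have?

1

Walk "7" from the root, arriving at one node.
Distinct next characters after "7": 6.
That node has 1 child edge.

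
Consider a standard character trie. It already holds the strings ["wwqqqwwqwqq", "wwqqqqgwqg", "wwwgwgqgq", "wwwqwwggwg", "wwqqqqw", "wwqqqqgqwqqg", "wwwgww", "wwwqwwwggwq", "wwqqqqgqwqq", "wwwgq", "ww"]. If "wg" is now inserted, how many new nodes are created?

1

"w" is already a path in the trie; the remaining "g" must be added.
Each of the 1 remaining characters creates one node.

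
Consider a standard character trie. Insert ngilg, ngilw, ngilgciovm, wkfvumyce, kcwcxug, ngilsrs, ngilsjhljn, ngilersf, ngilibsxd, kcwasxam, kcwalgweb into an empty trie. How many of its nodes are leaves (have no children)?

10

Leaves are exactly the stored words that no other stored word extends.
Those words: "kcwalgweb", "kcwasxam", "kcwcxug", "ngilersf", "ngilgciovm", "ngilibsxd", "ngilsjhljn", "ngilsrs", "ngilw", "wkfvumyce"
Leaf count: 10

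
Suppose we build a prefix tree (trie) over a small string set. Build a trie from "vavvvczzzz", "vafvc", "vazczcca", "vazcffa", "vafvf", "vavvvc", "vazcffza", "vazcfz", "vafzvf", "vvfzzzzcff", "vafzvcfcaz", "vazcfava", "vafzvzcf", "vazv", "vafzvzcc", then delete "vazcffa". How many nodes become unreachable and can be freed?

Walk "vazcffa" from the leaf back toward the root, removing each node that no remaining word uses.
The suffix "a" (1 node) is used only by "vazcffa"; the node for "vazcff" still has the child "z", so pruning stops there.
Nodes removed: 1

1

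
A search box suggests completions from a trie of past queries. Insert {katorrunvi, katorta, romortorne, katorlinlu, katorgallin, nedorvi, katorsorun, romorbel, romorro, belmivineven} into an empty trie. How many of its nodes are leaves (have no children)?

A leaf is a node with no children — equivalently, the end of a word that is not a proper prefix of any other stored word.
Those words: "belmivineven", "katorgallin", "katorlinlu", "katorrunvi", "katorsorun", "katorta", "nedorvi", "romorbel", "romorro", "romortorne"
Leaf count: 10

10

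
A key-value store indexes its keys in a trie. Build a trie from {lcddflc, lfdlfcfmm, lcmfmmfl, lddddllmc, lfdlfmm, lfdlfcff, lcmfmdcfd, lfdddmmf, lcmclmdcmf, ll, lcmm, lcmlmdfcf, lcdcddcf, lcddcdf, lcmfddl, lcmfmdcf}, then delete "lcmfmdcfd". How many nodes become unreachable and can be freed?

A node on "lcmfmdcfd"'s path can go only if nothing else ends at it or branches off below it.
The suffix "d" (1 node) is used only by "lcmfmdcfd"; "lcmfmdcf" is itself a stored word, so pruning stops there.
Nodes removed: 1

1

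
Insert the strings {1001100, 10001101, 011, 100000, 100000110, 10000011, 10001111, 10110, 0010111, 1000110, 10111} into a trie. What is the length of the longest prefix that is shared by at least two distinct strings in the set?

8

Equivalently: take the maximum, over all pairs, of their longest common prefix length.
e.g. "10000011" and "100000110" share the prefix "10000011" of length 8; no pair shares a longer one.
Longest shared-prefix length: 8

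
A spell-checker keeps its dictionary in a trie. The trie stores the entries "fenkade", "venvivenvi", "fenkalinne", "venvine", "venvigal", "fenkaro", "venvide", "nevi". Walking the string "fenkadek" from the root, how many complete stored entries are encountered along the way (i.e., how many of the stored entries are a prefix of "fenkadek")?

1

Check each prefix of "fenkadek" against the stored set — each match is an end-marker on the path.
Prefixes of the query that are stored words: "fenkade"
Count: 1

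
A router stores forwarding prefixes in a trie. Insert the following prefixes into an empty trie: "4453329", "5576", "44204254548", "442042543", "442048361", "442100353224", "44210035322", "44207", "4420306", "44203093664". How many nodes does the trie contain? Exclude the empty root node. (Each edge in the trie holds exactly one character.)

Insert word by word; a character creates a node only if that edge doesn't already exist:
  "4453329" → 7 new (4, 4, 5, 3, 3, 2, 9)
  "5576" → 4 new (5, 5, 7, 6)
  "44204254548" → prefix "44" already present; 9 new (2, 0, 4, 2, 5, 4, 5, 4, 8)
  "442042543" → prefix "44204254" already present; 1 new (3)
  "442048361" → prefix "44204" already present; 4 new (8, 3, 6, 1)
  "442100353224" → prefix "442" already present; 9 new (1, 0, 0, 3, 5, 3, 2, 2, 4)
  "44210035322" → prefix "44210035322" already present; 0 new (none)
  "44207" → prefix "4420" already present; 1 new (7)
  "4420306" → prefix "4420" already present; 3 new (3, 0, 6)
  "44203093664" → prefix "442030" already present; 5 new (9, 3, 6, 6, 4)
Total nodes = 7 + 4 + 9 + 1 + 4 + 9 + 0 + 1 + 3 + 5 = 43

43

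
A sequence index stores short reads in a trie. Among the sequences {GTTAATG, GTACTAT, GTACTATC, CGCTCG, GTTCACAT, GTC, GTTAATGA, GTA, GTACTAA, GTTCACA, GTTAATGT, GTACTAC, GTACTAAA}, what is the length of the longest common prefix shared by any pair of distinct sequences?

Look for the deepest trie node that still has at least two words in its subtree.
"GTACTAA" and "GTACTAAA" agree on "GTACTAA" (7 characters) before diverging; nothing deeper is shared.
Longest shared-prefix length: 7

7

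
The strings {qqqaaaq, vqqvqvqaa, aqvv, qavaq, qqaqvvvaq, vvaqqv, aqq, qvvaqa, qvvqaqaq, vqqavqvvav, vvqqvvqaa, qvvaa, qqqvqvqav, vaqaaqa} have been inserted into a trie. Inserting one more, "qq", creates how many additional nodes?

"qq" is already a full path in the trie; only an end-marker is added.
No new nodes are needed: 0.

0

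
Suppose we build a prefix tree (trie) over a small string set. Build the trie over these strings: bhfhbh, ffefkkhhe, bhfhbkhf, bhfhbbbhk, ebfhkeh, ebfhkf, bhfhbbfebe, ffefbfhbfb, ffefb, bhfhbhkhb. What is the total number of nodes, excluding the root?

43

Trace insertions, counting only characters that open a new branch:
  "bhfhbh" → 6 new (b, h, f, h, b, h)
  "ffefkkhhe" → 9 new (f, f, e, f, k, k, h, h, e)
  "bhfhbkhf" → prefix "bhfhb" already present; 3 new (k, h, f)
  "bhfhbbbhk" → prefix "bhfhb" already present; 4 new (b, b, h, k)
  "ebfhkeh" → 7 new (e, b, f, h, k, e, h)
  "ebfhkf" → prefix "ebfhk" already present; 1 new (f)
  "bhfhbbfebe" → prefix "bhfhbb" already present; 4 new (f, e, b, e)
  "ffefbfhbfb" → prefix "ffef" already present; 6 new (b, f, h, b, f, b)
  "ffefb" → prefix "ffefb" already present; 0 new (none)
  "bhfhbhkhb" → prefix "bhfhbh" already present; 3 new (k, h, b)
Total nodes = 6 + 9 + 3 + 4 + 7 + 1 + 4 + 6 + 0 + 3 = 43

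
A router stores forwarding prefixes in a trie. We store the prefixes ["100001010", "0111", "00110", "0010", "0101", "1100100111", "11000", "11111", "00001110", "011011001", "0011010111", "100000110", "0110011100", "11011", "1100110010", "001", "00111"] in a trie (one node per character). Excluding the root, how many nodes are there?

68

Insert word by word; a character creates a node only if that edge doesn't already exist:
  "100001010" → 9 new (1, 0, 0, 0, 0, 1, 0, 1, 0)
  "0111" → 4 new (0, 1, 1, 1)
  "00110" → prefix "0" already present; 4 new (0, 1, 1, 0)
  "0010" → prefix "001" already present; 1 new (0)
  "0101" → prefix "01" already present; 2 new (0, 1)
  "1100100111" → prefix "1" already present; 9 new (1, 0, 0, 1, 0, 0, 1, 1, 1)
  "11000" → prefix "1100" already present; 1 new (0)
  "11111" → prefix "11" already present; 3 new (1, 1, 1)
  "00001110" → prefix "00" already present; 6 new (0, 0, 1, 1, 1, 0)
  "011011001" → prefix "011" already present; 6 new (0, 1, 1, 0, 0, 1)
  "0011010111" → prefix "00110" already present; 5 new (1, 0, 1, 1, 1)
  "100000110" → prefix "10000" already present; 4 new (0, 1, 1, 0)
  "0110011100" → prefix "0110" already present; 6 new (0, 1, 1, 1, 0, 0)
  "11011" → prefix "110" already present; 2 new (1, 1)
  "1100110010" → prefix "11001" already present; 5 new (1, 0, 0, 1, 0)
  "001" → prefix "001" already present; 0 new (none)
  "00111" → prefix "0011" already present; 1 new (1)
Total nodes = 9 + 4 + 4 + 1 + 2 + 9 + 1 + 3 + 6 + 6 + 5 + 4 + 6 + 2 + 5 + 0 + 1 = 68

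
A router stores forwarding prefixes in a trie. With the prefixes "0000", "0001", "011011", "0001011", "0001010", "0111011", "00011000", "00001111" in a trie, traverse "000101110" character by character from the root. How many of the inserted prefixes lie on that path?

Traverse "000101110" character by character; count nodes along the way that are marked as word ends.
Prefixes of the query that are stored words: "0001", "0001011"
Count: 2

2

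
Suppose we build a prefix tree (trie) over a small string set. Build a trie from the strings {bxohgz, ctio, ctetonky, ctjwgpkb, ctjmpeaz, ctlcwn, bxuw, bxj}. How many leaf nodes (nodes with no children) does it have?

Leaves are exactly the stored words that no other stored word extends.
Those words: "bxj", "bxohgz", "bxuw", "ctetonky", "ctio", "ctjmpeaz", "ctjwgpkb", "ctlcwn"
Leaf count: 8

8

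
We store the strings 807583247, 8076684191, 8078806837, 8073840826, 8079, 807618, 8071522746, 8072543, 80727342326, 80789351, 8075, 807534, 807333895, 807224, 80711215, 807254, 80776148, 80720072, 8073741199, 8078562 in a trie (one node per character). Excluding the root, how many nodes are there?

86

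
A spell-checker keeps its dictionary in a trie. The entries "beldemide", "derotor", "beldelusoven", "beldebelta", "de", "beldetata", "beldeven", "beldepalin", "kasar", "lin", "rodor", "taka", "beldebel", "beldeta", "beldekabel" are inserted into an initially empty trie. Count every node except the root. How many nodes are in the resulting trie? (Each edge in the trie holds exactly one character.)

62

Insert word by word; a character creates a node only if that edge doesn't already exist:
  "beldemide" → 9 new (b, e, l, d, e, m, i, d, e)
  "derotor" → 7 new (d, e, r, o, t, o, r)
  "beldelusoven" → prefix "belde" already present; 7 new (l, u, s, o, v, e, n)
  "beldebelta" → prefix "belde" already present; 5 new (b, e, l, t, a)
  "de" → prefix "de" already present; 0 new (none)
  "beldetata" → prefix "belde" already present; 4 new (t, a, t, a)
  "beldeven" → prefix "belde" already present; 3 new (v, e, n)
  "beldepalin" → prefix "belde" already present; 5 new (p, a, l, i, n)
  "kasar" → 5 new (k, a, s, a, r)
  "lin" → 3 new (l, i, n)
  "rodor" → 5 new (r, o, d, o, r)
  "taka" → 4 new (t, a, k, a)
  "beldebel" → prefix "beldebel" already present; 0 new (none)
  "beldeta" → prefix "beldeta" already present; 0 new (none)
  "beldekabel" → prefix "belde" already present; 5 new (k, a, b, e, l)
Total nodes = 9 + 7 + 7 + 5 + 0 + 4 + 3 + 5 + 5 + 3 + 5 + 4 + 0 + 0 + 5 = 62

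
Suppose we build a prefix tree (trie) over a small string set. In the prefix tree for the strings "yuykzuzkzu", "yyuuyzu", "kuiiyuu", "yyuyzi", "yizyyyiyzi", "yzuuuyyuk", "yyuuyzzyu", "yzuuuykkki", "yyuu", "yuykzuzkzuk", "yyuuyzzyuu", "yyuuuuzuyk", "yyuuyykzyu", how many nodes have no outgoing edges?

10

A leaf is a node with no children — equivalently, the end of a word that is not a proper prefix of any other stored word.
Those words: "kuiiyuu", "yizyyyiyzi", "yuykzuzkzuk", "yyuuuuzuyk", "yyuuyykzyu", "yyuuyzu", "yyuuyzzyuu", "yyuyzi", "yzuuuykkki", "yzuuuyyuk"
Leaf count: 10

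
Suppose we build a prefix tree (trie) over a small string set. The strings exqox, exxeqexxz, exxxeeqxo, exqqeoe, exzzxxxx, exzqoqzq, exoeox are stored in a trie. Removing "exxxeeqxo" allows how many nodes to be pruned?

6

After clearing the end-marker at "exxxeeqxo", prune upward until reaching a node still needed by another word.
The suffix "xeeqxo" (6 nodes) is used only by "exxxeeqxo"; the node for "exx" still has the child "e", so pruning stops there.
Nodes removed: 6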